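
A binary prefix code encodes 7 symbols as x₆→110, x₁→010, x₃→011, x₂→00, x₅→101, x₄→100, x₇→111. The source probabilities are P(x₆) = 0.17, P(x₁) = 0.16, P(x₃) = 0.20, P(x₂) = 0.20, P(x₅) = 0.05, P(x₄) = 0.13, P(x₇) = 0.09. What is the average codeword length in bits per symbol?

2.8 bits/symbol

L̄ = Σ pᵢ·ℓᵢ = 0.17·3 + 0.16·3 + 0.20·3 + 0.20·2 + 0.05·3 + 0.13·3 + 0.09·3 = 2.8 bits/symbol.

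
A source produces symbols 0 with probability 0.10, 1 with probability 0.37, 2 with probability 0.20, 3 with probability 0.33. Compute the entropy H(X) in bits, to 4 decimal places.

H = −Σ pᵢ log₂ pᵢ.
−0.10·log₂(0.10) = 0.3322
−0.37·log₂(0.37) = 0.5307
−0.20·log₂(0.20) = 0.4644
−0.33·log₂(0.33) = 0.5278
Sum ≈ 1.8551 → 1.8551 bits.

1.8551 bits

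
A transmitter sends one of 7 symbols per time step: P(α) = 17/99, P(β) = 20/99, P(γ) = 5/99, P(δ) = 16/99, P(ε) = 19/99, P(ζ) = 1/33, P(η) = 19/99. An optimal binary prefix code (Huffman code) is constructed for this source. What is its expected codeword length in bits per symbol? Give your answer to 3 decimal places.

Repeatedly combine the two least-probable nodes; the expected code length is the sum of the merged weights.
merge 1/33 + 5/99 → 8/99
merge 8/99 + 16/99 → 8/33
merge 17/99 + 19/99 → 4/11
merge 19/99 + 20/99 → 13/33
merge 8/33 + 4/11 → 20/33
merge 13/33 + 20/33 → 1
L = 8/99 + 8/33 + 4/11 + 13/33 + 20/33 + 1 = 266/99 ≈ 2.687 bits/symbol.

2.687 bits/symbol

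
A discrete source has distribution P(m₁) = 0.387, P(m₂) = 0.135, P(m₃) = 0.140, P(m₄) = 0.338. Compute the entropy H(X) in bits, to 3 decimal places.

H = −Σ pᵢ log₂ pᵢ.
−0.387·log₂(0.387) = 0.5300
−0.135·log₂(0.135) = 0.3900
−0.140·log₂(0.140) = 0.3971
−0.338·log₂(0.338) = 0.5289
Sum ≈ 1.8461 → 1.846 bits.

1.846 bits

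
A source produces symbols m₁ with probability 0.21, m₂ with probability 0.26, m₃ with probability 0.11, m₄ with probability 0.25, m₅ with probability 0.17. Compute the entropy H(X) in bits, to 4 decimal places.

2.2630 bits

H = −Σ pᵢ log₂ pᵢ.
−0.21·log₂(0.21) = 0.4728
−0.26·log₂(0.26) = 0.5053
−0.11·log₂(0.11) = 0.3503
−0.25·log₂(0.25) = 0.5000
−0.17·log₂(0.17) = 0.4346
Sum ≈ 2.2630 → 2.2630 bits.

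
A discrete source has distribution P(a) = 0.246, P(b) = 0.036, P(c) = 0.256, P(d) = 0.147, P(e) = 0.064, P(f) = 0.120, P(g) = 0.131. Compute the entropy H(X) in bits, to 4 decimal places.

H = −Σ pᵢ log₂ pᵢ.
−0.246·log₂(0.246) = 0.4977
−0.036·log₂(0.036) = 0.1727
−0.256·log₂(0.256) = 0.5032
−0.147·log₂(0.147) = 0.4066
−0.064·log₂(0.064) = 0.2538
−0.120·log₂(0.120) = 0.3671
−0.131·log₂(0.131) = 0.3841
Sum ≈ 2.5853 → 2.5853 bits.

2.5853 bits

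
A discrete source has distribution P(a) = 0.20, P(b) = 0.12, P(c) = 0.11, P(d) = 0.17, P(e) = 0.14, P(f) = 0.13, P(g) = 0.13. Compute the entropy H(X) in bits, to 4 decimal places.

2.7787 bits

H = −Σ pᵢ log₂ pᵢ.
−0.20·log₂(0.20) = 0.4644
−0.12·log₂(0.12) = 0.3671
−0.11·log₂(0.11) = 0.3503
−0.17·log₂(0.17) = 0.4346
−0.14·log₂(0.14) = 0.3971
−0.13·log₂(0.13) = 0.3826
−0.13·log₂(0.13) = 0.3826
Sum ≈ 2.7787 → 2.7787 bits.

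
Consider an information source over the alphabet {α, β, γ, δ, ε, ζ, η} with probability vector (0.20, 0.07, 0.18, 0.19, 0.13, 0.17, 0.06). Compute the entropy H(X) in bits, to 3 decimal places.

H = −Σ pᵢ log₂ pᵢ.
−0.20·log₂(0.20) = 0.4644
−0.07·log₂(0.07) = 0.2686
−0.18·log₂(0.18) = 0.4453
−0.19·log₂(0.19) = 0.4552
−0.13·log₂(0.13) = 0.3826
−0.17·log₂(0.17) = 0.4346
−0.06·log₂(0.06) = 0.2435
Sum ≈ 2.6942 → 2.694 bits.

2.694 bits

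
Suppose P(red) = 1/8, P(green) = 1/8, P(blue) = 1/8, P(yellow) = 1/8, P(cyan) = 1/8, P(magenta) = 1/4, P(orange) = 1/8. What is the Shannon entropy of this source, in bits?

2.75 bits

Each probability is a power of 1/2, so log₂(1/p) is an integer.
H = Σ p·log₂(1/p) = 1/8·3 + 1/8·3 + 1/8·3 + 1/8·3 + 1/8·3 + 1/4·2 + 1/8·3 = 2.75 bits.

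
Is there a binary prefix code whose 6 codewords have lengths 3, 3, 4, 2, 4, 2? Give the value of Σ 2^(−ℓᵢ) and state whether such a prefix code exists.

With common denominator 2^4 = 16: Σ 2^(−ℓᵢ) = 2/16 + 2/16 + 1/16 + 4/16 + 1/16 + 4/16 = 14/16 = 0.875.
Kraft's inequality requires Σ ≤ 1; here Σ = 0.875 ≤ 1, so such a prefix code exists.

0.875; yes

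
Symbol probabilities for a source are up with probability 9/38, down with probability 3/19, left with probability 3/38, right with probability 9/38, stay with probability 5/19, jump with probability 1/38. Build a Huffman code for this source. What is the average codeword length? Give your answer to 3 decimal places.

Repeatedly combine the two least-probable nodes; the expected code length is the sum of the merged weights.
merge 1/38 + 3/38 → 2/19
merge 2/19 + 3/19 → 5/19
merge 9/38 + 9/38 → 9/19
merge 5/19 + 5/19 → 10/19
merge 9/19 + 10/19 → 1
L = 2/19 + 5/19 + 9/19 + 10/19 + 1 = 45/19 ≈ 2.368 bits/symbol.

2.368 bits/symbol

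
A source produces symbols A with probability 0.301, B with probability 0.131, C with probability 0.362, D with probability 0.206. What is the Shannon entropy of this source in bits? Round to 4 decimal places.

H = −Σ pᵢ log₂ pᵢ.
−0.301·log₂(0.301) = 0.5214
−0.131·log₂(0.131) = 0.3841
−0.362·log₂(0.362) = 0.5307
−0.206·log₂(0.206) = 0.4695
Sum ≈ 1.9057 → 1.9057 bits.

1.9057 bits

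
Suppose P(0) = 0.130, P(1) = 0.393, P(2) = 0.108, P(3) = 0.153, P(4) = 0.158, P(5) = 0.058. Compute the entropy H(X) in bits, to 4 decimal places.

2.3322 bits

H = −Σ pᵢ log₂ pᵢ.
−0.130·log₂(0.130) = 0.3826
−0.393·log₂(0.393) = 0.5295
−0.108·log₂(0.108) = 0.3468
−0.153·log₂(0.153) = 0.4144
−0.158·log₂(0.158) = 0.4206
−0.058·log₂(0.058) = 0.2383
Sum ≈ 2.3322 → 2.3322 bits.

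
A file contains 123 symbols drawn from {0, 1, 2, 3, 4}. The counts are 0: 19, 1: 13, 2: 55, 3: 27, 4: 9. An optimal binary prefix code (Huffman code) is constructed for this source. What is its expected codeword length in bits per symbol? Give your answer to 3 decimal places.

Probabilities are the counts divided by 123.
Repeatedly combine the two least-probable nodes; the expected code length is the sum of the merged weights.
merge 3/41 + 13/123 → 22/123
merge 19/123 + 22/123 → 1/3
merge 9/41 + 1/3 → 68/123
merge 55/123 + 68/123 → 1
L = 22/123 + 1/3 + 68/123 + 1 = 254/123 ≈ 2.065 bits/symbol.

2.065 bits/symbol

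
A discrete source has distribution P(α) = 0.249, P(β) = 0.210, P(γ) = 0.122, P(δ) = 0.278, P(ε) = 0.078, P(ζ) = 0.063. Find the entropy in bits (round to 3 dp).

H = −Σ pᵢ log₂ pᵢ.
−0.249·log₂(0.249) = 0.4994
−0.210·log₂(0.210) = 0.4728
−0.122·log₂(0.122) = 0.3703
−0.278·log₂(0.278) = 0.5134
−0.078·log₂(0.078) = 0.2871
−0.063·log₂(0.063) = 0.2513
Sum ≈ 2.3943 → 2.394 bits.

2.394 bits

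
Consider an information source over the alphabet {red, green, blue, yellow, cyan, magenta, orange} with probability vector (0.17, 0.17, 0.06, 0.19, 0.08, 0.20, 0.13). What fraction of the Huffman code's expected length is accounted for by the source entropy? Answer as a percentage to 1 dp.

98.4%

Entropy H = −Σ p log₂ p ≈ 2.7065 bits.
Huffman merges: 3/50+2/25→7/50; 13/100+7/50→27/100; 17/100+17/100→17/50; 19/100+1/5→39/100; 27/100+17/50→61/100; 39/100+61/100→1. L = 11/4 ≈ 2.7500.
Efficiency = H/L = 2.7065/2.7500 = 98.4%.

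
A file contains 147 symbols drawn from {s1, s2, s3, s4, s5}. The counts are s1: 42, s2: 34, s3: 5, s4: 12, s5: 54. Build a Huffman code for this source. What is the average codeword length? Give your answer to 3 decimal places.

2.095 bits/symbol

Probabilities are the counts divided by 147.
Repeatedly combine the two least-probable nodes; the expected code length is the sum of the merged weights.
merge 5/147 + 4/49 → 17/147
merge 17/147 + 34/147 → 17/49
merge 2/7 + 17/49 → 31/49
merge 18/49 + 31/49 → 1
L = 17/147 + 17/49 + 31/49 + 1 = 44/21 ≈ 2.095 bits/symbol.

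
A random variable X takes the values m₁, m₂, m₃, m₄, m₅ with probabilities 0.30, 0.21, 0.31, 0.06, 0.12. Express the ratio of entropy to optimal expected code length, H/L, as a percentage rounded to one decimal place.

Entropy H = −Σ p log₂ p ≈ 2.1283 bits.
Huffman merges: 3/50+3/25→9/50; 9/50+21/100→39/100; 3/10+31/100→61/100; 39/100+61/100→1. L = 109/50 ≈ 2.1800.
Efficiency = H/L = 2.1283/2.1800 = 97.6%.

97.6%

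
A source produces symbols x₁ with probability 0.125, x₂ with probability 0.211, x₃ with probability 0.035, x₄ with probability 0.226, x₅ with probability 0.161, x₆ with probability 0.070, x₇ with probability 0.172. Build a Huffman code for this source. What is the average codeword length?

Repeatedly combine the two least-probable nodes; the expected code length is the sum of the merged weights.
merge 7/200 + 7/100 → 21/200
merge 21/200 + 1/8 → 23/100
merge 161/1000 + 43/250 → 333/1000
merge 211/1000 + 113/500 → 437/1000
merge 23/100 + 333/1000 → 563/1000
merge 437/1000 + 563/1000 → 1
L = 21/200 + 23/100 + 333/1000 + 437/1000 + 563/1000 + 1 = 667/250 = 2.668 bits/symbol.

2.668 bits/symbol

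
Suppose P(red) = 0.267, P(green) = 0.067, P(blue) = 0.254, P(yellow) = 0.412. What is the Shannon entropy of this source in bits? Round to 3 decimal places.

H = −Σ pᵢ log₂ pᵢ.
−0.267·log₂(0.267) = 0.5087
−0.067·log₂(0.067) = 0.2613
−0.254·log₂(0.254) = 0.5022
−0.412·log₂(0.412) = 0.5271
Sum ≈ 1.7992 → 1.799 bits.

1.799 bits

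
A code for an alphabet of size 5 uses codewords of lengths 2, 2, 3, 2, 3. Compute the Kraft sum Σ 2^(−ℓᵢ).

With common denominator 2^3 = 8: Σ 2^(−ℓᵢ) = 2/8 + 2/8 + 1/8 + 2/8 + 1/8 = 8/8 = 1.

1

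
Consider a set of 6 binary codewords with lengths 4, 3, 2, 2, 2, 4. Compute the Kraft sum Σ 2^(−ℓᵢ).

With common denominator 2^4 = 16: Σ 2^(−ℓᵢ) = 1/16 + 2/16 + 4/16 + 4/16 + 4/16 + 1/16 = 16/16 = 1.

1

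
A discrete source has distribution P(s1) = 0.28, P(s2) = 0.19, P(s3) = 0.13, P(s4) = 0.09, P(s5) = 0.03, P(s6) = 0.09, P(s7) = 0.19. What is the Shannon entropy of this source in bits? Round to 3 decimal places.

H = −Σ pᵢ log₂ pᵢ.
−0.28·log₂(0.28) = 0.5142
−0.19·log₂(0.19) = 0.4552
−0.13·log₂(0.13) = 0.3826
−0.09·log₂(0.09) = 0.3127
−0.03·log₂(0.03) = 0.1518
−0.09·log₂(0.09) = 0.3127
−0.19·log₂(0.19) = 0.4552
Sum ≈ 2.5844 → 2.584 bits.

2.584 bits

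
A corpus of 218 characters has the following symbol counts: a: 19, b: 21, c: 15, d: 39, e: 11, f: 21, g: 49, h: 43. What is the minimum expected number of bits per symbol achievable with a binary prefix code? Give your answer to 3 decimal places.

2.881 bits/symbol

Probabilities are the counts divided by 218.
Repeatedly combine the two least-probable nodes; the expected code length is the sum of the merged weights.
merge 11/218 + 15/218 → 13/109
merge 19/218 + 21/218 → 20/109
merge 21/218 + 13/109 → 47/218
merge 39/218 + 20/109 → 79/218
merge 43/218 + 47/218 → 45/109
merge 49/218 + 79/218 → 64/109
merge 45/109 + 64/109 → 1
L = 13/109 + 20/109 + 47/218 + 79/218 + 45/109 + 64/109 + 1 = 314/109 ≈ 2.881 bits/symbol.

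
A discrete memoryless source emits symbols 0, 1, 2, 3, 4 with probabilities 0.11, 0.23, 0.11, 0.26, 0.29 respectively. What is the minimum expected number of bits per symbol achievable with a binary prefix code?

Repeatedly combine the two least-probable nodes; the expected code length is the sum of the merged weights.
merge 11/100 + 11/100 → 11/50
merge 11/50 + 23/100 → 9/20
merge 13/50 + 29/100 → 11/20
merge 9/20 + 11/20 → 1
L = 11/50 + 9/20 + 11/20 + 1 = 111/50 = 2.22 bits/symbol.

2.22 bits/symbol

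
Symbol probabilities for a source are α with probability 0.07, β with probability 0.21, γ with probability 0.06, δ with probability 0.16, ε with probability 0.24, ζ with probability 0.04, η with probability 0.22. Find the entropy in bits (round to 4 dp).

2.5684 bits

H = −Σ pᵢ log₂ pᵢ.
−0.07·log₂(0.07) = 0.2686
−0.21·log₂(0.21) = 0.4728
−0.06·log₂(0.06) = 0.2435
−0.16·log₂(0.16) = 0.4230
−0.24·log₂(0.24) = 0.4941
−0.04·log₂(0.04) = 0.1858
−0.22·log₂(0.22) = 0.4806
Sum ≈ 2.5684 → 2.5684 bits.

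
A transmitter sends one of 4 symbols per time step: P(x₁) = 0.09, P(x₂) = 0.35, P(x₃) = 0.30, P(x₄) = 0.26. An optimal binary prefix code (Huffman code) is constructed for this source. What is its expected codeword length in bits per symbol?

Repeatedly combine the two least-probable nodes; the expected code length is the sum of the merged weights.
merge 9/100 + 13/50 → 7/20
merge 3/10 + 7/20 → 13/20
merge 7/20 + 13/20 → 1
L = 7/20 + 13/20 + 1 = 2 bits/symbol.

2 bits/symbol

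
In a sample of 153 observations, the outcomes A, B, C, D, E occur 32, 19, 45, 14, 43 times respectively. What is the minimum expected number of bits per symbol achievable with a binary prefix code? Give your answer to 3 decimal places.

Probabilities are the counts divided by 153.
Repeatedly combine the two least-probable nodes; the expected code length is the sum of the merged weights.
merge 14/153 + 19/153 → 11/51
merge 32/153 + 11/51 → 65/153
merge 43/153 + 5/17 → 88/153
merge 65/153 + 88/153 → 1
L = 11/51 + 65/153 + 88/153 + 1 = 113/51 ≈ 2.216 bits/symbol.

2.216 bits/symbol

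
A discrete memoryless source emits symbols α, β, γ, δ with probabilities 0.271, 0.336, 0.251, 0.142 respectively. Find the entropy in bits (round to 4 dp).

H = −Σ pᵢ log₂ pᵢ.
−0.271·log₂(0.271) = 0.5105
−0.336·log₂(0.336) = 0.5287
−0.251·log₂(0.251) = 0.5006
−0.142·log₂(0.142) = 0.3999
Sum ≈ 1.9396 → 1.9396 bits.

1.9396 bits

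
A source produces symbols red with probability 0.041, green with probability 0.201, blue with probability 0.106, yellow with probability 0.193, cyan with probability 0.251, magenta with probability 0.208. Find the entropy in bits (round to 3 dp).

H = −Σ pᵢ log₂ pᵢ.
−0.041·log₂(0.041) = 0.1889
−0.201·log₂(0.201) = 0.4653
−0.106·log₂(0.106) = 0.3432
−0.193·log₂(0.193) = 0.4581
−0.251·log₂(0.251) = 0.5006
−0.208·log₂(0.208) = 0.4712
Sum ≈ 2.4272 → 2.427 bits.

2.427 bits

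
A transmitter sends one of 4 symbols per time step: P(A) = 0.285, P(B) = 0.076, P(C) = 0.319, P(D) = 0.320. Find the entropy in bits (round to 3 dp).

1.851 bits

H = −Σ pᵢ log₂ pᵢ.
−0.285·log₂(0.285) = 0.5161
−0.076·log₂(0.076) = 0.2826
−0.319·log₂(0.319) = 0.5258
−0.320·log₂(0.320) = 0.5260
Sum ≈ 1.8505 → 1.851 bits.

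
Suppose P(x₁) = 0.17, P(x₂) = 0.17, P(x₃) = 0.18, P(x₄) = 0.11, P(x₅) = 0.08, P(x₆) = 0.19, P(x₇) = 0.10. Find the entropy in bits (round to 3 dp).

H = −Σ pᵢ log₂ pᵢ.
−0.17·log₂(0.17) = 0.4346
−0.17·log₂(0.17) = 0.4346
−0.18·log₂(0.18) = 0.4453
−0.11·log₂(0.11) = 0.3503
−0.08·log₂(0.08) = 0.2915
−0.19·log₂(0.19) = 0.4552
−0.10·log₂(0.10) = 0.3322
Sum ≈ 2.7437 → 2.744 bits.

2.744 bits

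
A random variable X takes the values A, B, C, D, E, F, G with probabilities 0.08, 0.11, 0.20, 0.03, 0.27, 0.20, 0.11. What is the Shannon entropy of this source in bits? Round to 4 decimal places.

H = −Σ pᵢ log₂ pᵢ.
−0.08·log₂(0.08) = 0.2915
−0.11·log₂(0.11) = 0.3503
−0.20·log₂(0.20) = 0.4644
−0.03·log₂(0.03) = 0.1518
−0.27·log₂(0.27) = 0.5100
−0.20·log₂(0.20) = 0.4644
−0.11·log₂(0.11) = 0.3503
Sum ≈ 2.5826 → 2.5826 bits.

2.5826 bits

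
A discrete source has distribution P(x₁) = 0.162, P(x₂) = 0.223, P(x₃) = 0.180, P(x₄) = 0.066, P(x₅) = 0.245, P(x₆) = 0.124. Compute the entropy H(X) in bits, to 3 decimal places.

2.483 bits

H = −Σ pᵢ log₂ pᵢ.
−0.162·log₂(0.162) = 0.4254
−0.223·log₂(0.223) = 0.4828
−0.180·log₂(0.180) = 0.4453
−0.066·log₂(0.066) = 0.2588
−0.245·log₂(0.245) = 0.4971
−0.124·log₂(0.124) = 0.3734
Sum ≈ 2.4829 → 2.483 bits.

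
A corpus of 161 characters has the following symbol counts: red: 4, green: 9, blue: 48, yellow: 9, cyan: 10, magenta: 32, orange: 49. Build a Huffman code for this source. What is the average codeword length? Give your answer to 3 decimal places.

Probabilities are the counts divided by 161.
Repeatedly combine the two least-probable nodes; the expected code length is the sum of the merged weights.
merge 4/161 + 9/161 → 13/161
merge 9/161 + 10/161 → 19/161
merge 13/161 + 19/161 → 32/161
merge 32/161 + 32/161 → 64/161
merge 48/161 + 7/23 → 97/161
merge 64/161 + 97/161 → 1
L = 13/161 + 19/161 + 32/161 + 64/161 + 97/161 + 1 = 386/161 ≈ 2.398 bits/symbol.

2.398 bits/symbol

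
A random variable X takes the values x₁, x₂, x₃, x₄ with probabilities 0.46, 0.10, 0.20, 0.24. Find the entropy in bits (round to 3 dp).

1.806 bits

H = −Σ pᵢ log₂ pᵢ.
−0.46·log₂(0.46) = 0.5153
−0.10·log₂(0.10) = 0.3322
−0.20·log₂(0.20) = 0.4644
−0.24·log₂(0.24) = 0.4941
Sum ≈ 1.8060 → 1.806 bits.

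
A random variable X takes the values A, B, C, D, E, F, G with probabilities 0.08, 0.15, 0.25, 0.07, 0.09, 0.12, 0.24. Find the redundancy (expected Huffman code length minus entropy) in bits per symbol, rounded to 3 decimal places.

0.016 bits

Entropy H = −Σ p log₂ p ≈ 2.6445 bits.
Huffman merges: 7/100+2/25→3/20; 9/100+3/25→21/100; 3/20+3/20→3/10; 21/100+6/25→9/20; 1/4+3/10→11/20; 9/20+11/20→1. L = 133/50 ≈ 2.6600.
L − H = 2.6600 − 2.6445 = 0.016 bits.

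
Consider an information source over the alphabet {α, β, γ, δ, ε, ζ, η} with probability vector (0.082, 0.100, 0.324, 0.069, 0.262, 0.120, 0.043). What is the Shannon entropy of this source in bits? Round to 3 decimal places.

H = −Σ pᵢ log₂ pᵢ.
−0.082·log₂(0.082) = 0.2959
−0.100·log₂(0.100) = 0.3322
−0.324·log₂(0.324) = 0.5268
−0.069·log₂(0.069) = 0.2662
−0.262·log₂(0.262) = 0.5063
−0.120·log₂(0.120) = 0.3671
−0.043·log₂(0.043) = 0.1952
Sum ≈ 2.4896 → 2.490 bits.

2.490 bits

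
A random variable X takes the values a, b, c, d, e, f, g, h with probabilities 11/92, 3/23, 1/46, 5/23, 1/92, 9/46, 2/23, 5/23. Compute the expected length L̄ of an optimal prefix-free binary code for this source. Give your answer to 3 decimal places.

Repeatedly combine the two least-probable nodes; the expected code length is the sum of the merged weights.
merge 1/92 + 1/46 → 3/92
merge 3/92 + 2/23 → 11/92
merge 11/92 + 11/92 → 11/46
merge 3/23 + 9/46 → 15/46
merge 5/23 + 5/23 → 10/23
merge 11/46 + 15/46 → 13/23
merge 10/23 + 13/23 → 1
L = 3/92 + 11/92 + 11/46 + 15/46 + 10/23 + 13/23 + 1 = 125/46 ≈ 2.717 bits/symbol.

2.717 bits/symbol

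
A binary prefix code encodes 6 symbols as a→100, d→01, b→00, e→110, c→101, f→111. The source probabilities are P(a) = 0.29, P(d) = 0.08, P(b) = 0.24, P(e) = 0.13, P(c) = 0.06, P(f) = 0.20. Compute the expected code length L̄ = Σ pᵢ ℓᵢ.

2.68 bits/symbol

L̄ = Σ pᵢ·ℓᵢ = 0.29·3 + 0.08·2 + 0.24·2 + 0.13·3 + 0.06·3 + 0.20·3 = 2.68 bits/symbol.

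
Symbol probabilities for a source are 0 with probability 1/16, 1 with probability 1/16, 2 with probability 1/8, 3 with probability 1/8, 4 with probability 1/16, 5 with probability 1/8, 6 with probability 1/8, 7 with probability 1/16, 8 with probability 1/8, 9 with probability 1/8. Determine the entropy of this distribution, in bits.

Each probability is a power of 1/2, so log₂(1/p) is an integer.
H = Σ p·log₂(1/p) = 1/16·4 + 1/16·4 + 1/8·3 + 1/8·3 + 1/16·4 + 1/8·3 + 1/8·3 + 1/16·4 + 1/8·3 + 1/8·3 = 3.25 bits.

3.25 bits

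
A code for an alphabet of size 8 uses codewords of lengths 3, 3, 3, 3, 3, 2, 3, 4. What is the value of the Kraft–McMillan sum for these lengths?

1.0625

With common denominator 2^4 = 16: Σ 2^(−ℓᵢ) = 2/16 + 2/16 + 2/16 + 2/16 + 2/16 + 4/16 + 2/16 + 1/16 = 17/16 = 1.0625.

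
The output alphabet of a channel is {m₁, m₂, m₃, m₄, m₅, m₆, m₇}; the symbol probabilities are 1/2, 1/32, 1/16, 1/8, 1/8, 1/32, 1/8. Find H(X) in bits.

2.1875 bits

Each probability is a power of 1/2, so log₂(1/p) is an integer.
H = Σ p·log₂(1/p) = 1/2·1 + 1/32·5 + 1/16·4 + 1/8·3 + 1/8·3 + 1/32·5 + 1/8·3 = 2.1875 bits.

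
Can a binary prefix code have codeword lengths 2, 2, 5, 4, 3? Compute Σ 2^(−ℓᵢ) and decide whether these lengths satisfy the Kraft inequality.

With common denominator 2^5 = 32: Σ 2^(−ℓᵢ) = 8/32 + 8/32 + 1/32 + 2/32 + 4/32 = 23/32 = 0.71875.
Kraft's inequality requires Σ ≤ 1; here Σ = 0.71875 ≤ 1, so such a prefix code exists.

0.71875; yes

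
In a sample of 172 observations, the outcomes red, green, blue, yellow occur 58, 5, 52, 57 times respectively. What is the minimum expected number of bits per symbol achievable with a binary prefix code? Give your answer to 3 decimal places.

1.994 bits/symbol

Probabilities are the counts divided by 172.
Repeatedly combine the two least-probable nodes; the expected code length is the sum of the merged weights.
merge 5/172 + 13/43 → 57/172
merge 57/172 + 57/172 → 57/86
merge 29/86 + 57/86 → 1
L = 57/172 + 57/86 + 1 = 343/172 ≈ 1.994 bits/symbol.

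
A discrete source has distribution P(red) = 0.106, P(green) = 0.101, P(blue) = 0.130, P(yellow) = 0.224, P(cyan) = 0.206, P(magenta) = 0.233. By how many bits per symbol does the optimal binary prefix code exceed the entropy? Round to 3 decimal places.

0.040 bits

Entropy H = −Σ p log₂ p ≈ 2.5026 bits.
Huffman merges: 101/1000+53/500→207/1000; 13/100+103/500→42/125; 207/1000+28/125→431/1000; 233/1000+42/125→569/1000; 431/1000+569/1000→1. L = 2543/1000 ≈ 2.5430.
L − H = 2.5430 − 2.5026 = 0.040 bits.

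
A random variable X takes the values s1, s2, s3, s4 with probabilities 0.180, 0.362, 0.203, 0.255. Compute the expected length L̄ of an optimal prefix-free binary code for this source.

2 bits/symbol

Repeatedly combine the two least-probable nodes; the expected code length is the sum of the merged weights.
merge 9/50 + 203/1000 → 383/1000
merge 51/200 + 181/500 → 617/1000
merge 383/1000 + 617/1000 → 1
L = 383/1000 + 617/1000 + 1 = 2 bits/symbol.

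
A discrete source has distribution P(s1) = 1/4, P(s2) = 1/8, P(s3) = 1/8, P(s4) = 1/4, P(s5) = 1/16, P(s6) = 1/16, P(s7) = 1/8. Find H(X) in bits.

Each probability is a power of 1/2, so log₂(1/p) is an integer.
H = Σ p·log₂(1/p) = 1/4·2 + 1/8·3 + 1/8·3 + 1/4·2 + 1/16·4 + 1/16·4 + 1/8·3 = 2.625 bits.

2.625 bits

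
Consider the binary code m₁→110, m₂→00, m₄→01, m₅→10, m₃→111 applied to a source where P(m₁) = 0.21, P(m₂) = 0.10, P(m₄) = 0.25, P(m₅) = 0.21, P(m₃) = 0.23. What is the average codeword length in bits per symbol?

2.44 bits/symbol

L̄ = Σ pᵢ·ℓᵢ = 0.21·3 + 0.10·2 + 0.25·2 + 0.21·2 + 0.23·3 = 2.44 bits/symbol.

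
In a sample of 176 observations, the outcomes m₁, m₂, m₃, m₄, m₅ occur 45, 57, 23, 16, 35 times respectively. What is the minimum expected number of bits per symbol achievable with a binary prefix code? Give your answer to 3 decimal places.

2.222 bits/symbol

Probabilities are the counts divided by 176.
Repeatedly combine the two least-probable nodes; the expected code length is the sum of the merged weights.
merge 1/11 + 23/176 → 39/176
merge 35/176 + 39/176 → 37/88
merge 45/176 + 57/176 → 51/88
merge 37/88 + 51/88 → 1
L = 39/176 + 37/88 + 51/88 + 1 = 391/176 ≈ 2.222 bits/symbol.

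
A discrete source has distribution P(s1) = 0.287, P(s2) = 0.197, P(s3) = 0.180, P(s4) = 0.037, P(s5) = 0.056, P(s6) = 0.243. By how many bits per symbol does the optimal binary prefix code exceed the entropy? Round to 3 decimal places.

Entropy H = −Σ p log₂ p ≈ 2.3287 bits.
Huffman merges: 37/1000+7/125→93/1000; 93/1000+9/50→273/1000; 197/1000+243/1000→11/25; 273/1000+287/1000→14/25; 11/25+14/25→1. L = 1183/500 ≈ 2.3660.
L − H = 2.3660 − 2.3287 = 0.037 bits.

0.037 bits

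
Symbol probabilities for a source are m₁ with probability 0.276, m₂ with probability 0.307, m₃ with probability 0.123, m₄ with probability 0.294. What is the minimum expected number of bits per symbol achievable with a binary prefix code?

Repeatedly combine the two least-probable nodes; the expected code length is the sum of the merged weights.
merge 123/1000 + 69/250 → 399/1000
merge 147/500 + 307/1000 → 601/1000
merge 399/1000 + 601/1000 → 1
L = 399/1000 + 601/1000 + 1 = 2 bits/symbol.

2 bits/symbol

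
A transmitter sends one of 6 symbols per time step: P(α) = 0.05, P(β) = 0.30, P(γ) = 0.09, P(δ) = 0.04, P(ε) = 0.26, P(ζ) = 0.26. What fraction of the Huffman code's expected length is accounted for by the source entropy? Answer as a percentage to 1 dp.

99.0%

Entropy H = −Σ p log₂ p ≈ 2.2462 bits.
Huffman merges: 1/25+1/20→9/100; 9/100+9/100→9/50; 9/50+13/50→11/25; 13/50+3/10→14/25; 11/25+14/25→1. L = 227/100 ≈ 2.2700.
Efficiency = H/L = 2.2462/2.2700 = 99.0%.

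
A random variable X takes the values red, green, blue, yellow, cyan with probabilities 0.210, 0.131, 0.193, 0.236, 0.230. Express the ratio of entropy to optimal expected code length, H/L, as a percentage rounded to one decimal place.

Entropy H = −Σ p log₂ p ≈ 2.2943 bits.
Huffman merges: 131/1000+193/1000→81/250; 21/100+23/100→11/25; 59/250+81/250→14/25; 11/25+14/25→1. L = 581/250 ≈ 2.3240.
Efficiency = H/L = 2.2943/2.3240 = 98.7%.

98.7%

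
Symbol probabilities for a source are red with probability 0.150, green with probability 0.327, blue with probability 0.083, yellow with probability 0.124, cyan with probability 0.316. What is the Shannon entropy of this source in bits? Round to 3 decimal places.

H = −Σ pᵢ log₂ pᵢ.
−0.150·log₂(0.150) = 0.4105
−0.327·log₂(0.327) = 0.5273
−0.083·log₂(0.083) = 0.2980
−0.124·log₂(0.124) = 0.3734
−0.316·log₂(0.316) = 0.5252
Sum ≈ 2.1345 → 2.135 bits.

2.135 bits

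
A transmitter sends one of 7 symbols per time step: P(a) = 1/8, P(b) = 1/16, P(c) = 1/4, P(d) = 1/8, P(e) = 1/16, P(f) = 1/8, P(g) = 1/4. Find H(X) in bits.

2.625 bits

Each probability is a power of 1/2, so log₂(1/p) is an integer.
H = Σ p·log₂(1/p) = 1/8·3 + 1/16·4 + 1/4·2 + 1/8·3 + 1/16·4 + 1/8·3 + 1/4·2 = 2.625 bits.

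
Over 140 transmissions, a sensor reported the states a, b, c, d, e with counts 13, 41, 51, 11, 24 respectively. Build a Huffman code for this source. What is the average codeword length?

Probabilities are the counts divided by 140.
Repeatedly combine the two least-probable nodes; the expected code length is the sum of the merged weights.
merge 11/140 + 13/140 → 6/35
merge 6/35 + 6/35 → 12/35
merge 41/140 + 12/35 → 89/140
merge 51/140 + 89/140 → 1
L = 6/35 + 12/35 + 89/140 + 1 = 43/20 = 2.15 bits/symbol.

2.15 bits/symbol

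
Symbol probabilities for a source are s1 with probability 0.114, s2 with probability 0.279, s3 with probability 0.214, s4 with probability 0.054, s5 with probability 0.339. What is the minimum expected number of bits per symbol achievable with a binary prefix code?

2.168 bits/symbol

Repeatedly combine the two least-probable nodes; the expected code length is the sum of the merged weights.
merge 27/500 + 57/500 → 21/125
merge 21/125 + 107/500 → 191/500
merge 279/1000 + 339/1000 → 309/500
merge 191/500 + 309/500 → 1
L = 21/125 + 191/500 + 309/500 + 1 = 271/125 = 2.168 bits/symbol.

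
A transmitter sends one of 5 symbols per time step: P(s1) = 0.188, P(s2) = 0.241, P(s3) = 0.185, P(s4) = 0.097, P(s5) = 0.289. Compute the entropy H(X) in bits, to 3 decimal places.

2.242 bits

H = −Σ pᵢ log₂ pᵢ.
−0.188·log₂(0.188) = 0.4533
−0.241·log₂(0.241) = 0.4947
−0.185·log₂(0.185) = 0.4504
−0.097·log₂(0.097) = 0.3265
−0.289·log₂(0.289) = 0.5176
Sum ≈ 2.2425 → 2.242 bits.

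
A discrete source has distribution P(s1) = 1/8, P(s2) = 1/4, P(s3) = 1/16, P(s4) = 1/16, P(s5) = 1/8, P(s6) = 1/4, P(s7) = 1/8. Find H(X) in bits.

Each probability is a power of 1/2, so log₂(1/p) is an integer.
H = Σ p·log₂(1/p) = 1/8·3 + 1/4·2 + 1/16·4 + 1/16·4 + 1/8·3 + 1/4·2 + 1/8·3 = 2.625 bits.

2.625 bits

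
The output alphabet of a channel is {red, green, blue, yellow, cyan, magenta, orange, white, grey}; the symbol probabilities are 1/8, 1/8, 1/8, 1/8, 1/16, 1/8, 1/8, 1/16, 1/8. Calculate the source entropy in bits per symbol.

Each probability is a power of 1/2, so log₂(1/p) is an integer.
H = Σ p·log₂(1/p) = 1/8·3 + 1/8·3 + 1/8·3 + 1/8·3 + 1/16·4 + 1/8·3 + 1/8·3 + 1/16·4 + 1/8·3 = 3.125 bits.

3.125 bits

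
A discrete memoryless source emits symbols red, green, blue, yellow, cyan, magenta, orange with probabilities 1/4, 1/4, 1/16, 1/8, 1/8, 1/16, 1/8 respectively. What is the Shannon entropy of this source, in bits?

Each probability is a power of 1/2, so log₂(1/p) is an integer.
H = Σ p·log₂(1/p) = 1/4·2 + 1/4·2 + 1/16·4 + 1/8·3 + 1/8·3 + 1/16·4 + 1/8·3 = 2.625 bits.

2.625 bits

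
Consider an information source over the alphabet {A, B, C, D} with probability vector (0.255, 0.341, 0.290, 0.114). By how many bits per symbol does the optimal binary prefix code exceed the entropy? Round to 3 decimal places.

Entropy H = −Σ p log₂ p ≈ 1.9071 bits.
Huffman merges: 57/500+51/200→369/1000; 29/100+341/1000→631/1000; 369/1000+631/1000→1. L = 2 ≈ 2.0000.
L − H = 2.0000 − 1.9071 = 0.093 bits.

0.093 bits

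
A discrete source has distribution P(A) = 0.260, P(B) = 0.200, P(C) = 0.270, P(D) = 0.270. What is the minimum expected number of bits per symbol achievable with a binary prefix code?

2 bits/symbol

Repeatedly combine the two least-probable nodes; the expected code length is the sum of the merged weights.
merge 1/5 + 13/50 → 23/50
merge 27/100 + 27/100 → 27/50
merge 23/50 + 27/50 → 1
L = 23/50 + 27/50 + 1 = 2 bits/symbol.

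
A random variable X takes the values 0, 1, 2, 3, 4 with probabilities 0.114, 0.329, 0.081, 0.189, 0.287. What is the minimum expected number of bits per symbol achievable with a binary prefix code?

2.195 bits/symbol

Repeatedly combine the two least-probable nodes; the expected code length is the sum of the merged weights.
merge 81/1000 + 57/500 → 39/200
merge 189/1000 + 39/200 → 48/125
merge 287/1000 + 329/1000 → 77/125
merge 48/125 + 77/125 → 1
L = 39/200 + 48/125 + 77/125 + 1 = 439/200 = 2.195 bits/symbol.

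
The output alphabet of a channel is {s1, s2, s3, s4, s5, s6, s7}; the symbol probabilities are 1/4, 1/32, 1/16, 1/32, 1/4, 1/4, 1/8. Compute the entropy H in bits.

Each probability is a power of 1/2, so log₂(1/p) is an integer.
H = Σ p·log₂(1/p) = 1/4·2 + 1/32·5 + 1/16·4 + 1/32·5 + 1/4·2 + 1/4·2 + 1/8·3 = 2.4375 bits.

2.4375 bits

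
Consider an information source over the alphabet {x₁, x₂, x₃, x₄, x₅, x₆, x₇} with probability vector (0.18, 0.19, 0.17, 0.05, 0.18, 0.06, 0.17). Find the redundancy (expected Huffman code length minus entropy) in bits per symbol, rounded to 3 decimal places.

0.065 bits

Entropy H = −Σ p log₂ p ≈ 2.6746 bits.
Huffman merges: 1/20+3/50→11/100; 11/100+17/100→7/25; 17/100+9/50→7/20; 9/50+19/100→37/100; 7/25+7/20→63/100; 37/100+63/100→1. L = 137/50 ≈ 2.7400.
L − H = 2.7400 − 2.6746 = 0.065 bits.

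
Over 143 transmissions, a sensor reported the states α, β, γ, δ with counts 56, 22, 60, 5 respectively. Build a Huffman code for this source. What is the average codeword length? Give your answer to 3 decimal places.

Probabilities are the counts divided by 143.
Repeatedly combine the two least-probable nodes; the expected code length is the sum of the merged weights.
merge 5/143 + 2/13 → 27/143
merge 27/143 + 56/143 → 83/143
merge 60/143 + 83/143 → 1
L = 27/143 + 83/143 + 1 = 23/13 ≈ 1.769 bits/symbol.

1.769 bits/symbol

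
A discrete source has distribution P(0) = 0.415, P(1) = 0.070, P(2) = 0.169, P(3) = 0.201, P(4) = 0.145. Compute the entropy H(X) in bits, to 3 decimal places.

H = −Σ pᵢ log₂ pᵢ.
−0.415·log₂(0.415) = 0.5266
−0.070·log₂(0.070) = 0.2686
−0.169·log₂(0.169) = 0.4335
−0.201·log₂(0.201) = 0.4653
−0.145·log₂(0.145) = 0.4040
Sum ≈ 2.0978 → 2.098 bits.

2.098 bits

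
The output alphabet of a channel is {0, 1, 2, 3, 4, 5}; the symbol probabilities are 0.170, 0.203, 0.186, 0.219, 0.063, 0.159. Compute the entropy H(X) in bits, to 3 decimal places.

2.506 bits

H = −Σ pᵢ log₂ pᵢ.
−0.170·log₂(0.170) = 0.4346
−0.203·log₂(0.203) = 0.4670
−0.186·log₂(0.186) = 0.4514
−0.219·log₂(0.219) = 0.4798
−0.063·log₂(0.063) = 0.2513
−0.159·log₂(0.159) = 0.4218
Sum ≈ 2.5058 → 2.506 bits.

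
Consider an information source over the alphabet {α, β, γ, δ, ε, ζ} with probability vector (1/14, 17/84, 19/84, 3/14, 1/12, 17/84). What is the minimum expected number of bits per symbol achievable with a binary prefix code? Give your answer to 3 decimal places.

Repeatedly combine the two least-probable nodes; the expected code length is the sum of the merged weights.
merge 1/14 + 1/12 → 13/84
merge 13/84 + 17/84 → 5/14
merge 17/84 + 3/14 → 5/12
merge 19/84 + 5/14 → 7/12
merge 5/12 + 7/12 → 1
L = 13/84 + 5/14 + 5/12 + 7/12 + 1 = 211/84 ≈ 2.512 bits/symbol.

2.512 bits/symbol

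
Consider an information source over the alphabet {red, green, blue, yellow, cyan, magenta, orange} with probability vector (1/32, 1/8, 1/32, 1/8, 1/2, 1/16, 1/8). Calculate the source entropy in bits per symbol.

Each probability is a power of 1/2, so log₂(1/p) is an integer.
H = Σ p·log₂(1/p) = 1/32·5 + 1/8·3 + 1/32·5 + 1/8·3 + 1/2·1 + 1/16·4 + 1/8·3 = 2.1875 bits.

2.1875 bits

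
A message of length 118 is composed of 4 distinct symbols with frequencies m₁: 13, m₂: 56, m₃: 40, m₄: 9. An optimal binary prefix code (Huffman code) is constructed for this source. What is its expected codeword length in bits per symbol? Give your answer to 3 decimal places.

Probabilities are the counts divided by 118.
Repeatedly combine the two least-probable nodes; the expected code length is the sum of the merged weights.
merge 9/118 + 13/118 → 11/59
merge 11/59 + 20/59 → 31/59
merge 28/59 + 31/59 → 1
L = 11/59 + 31/59 + 1 = 101/59 ≈ 1.712 bits/symbol.

1.712 bits/symbol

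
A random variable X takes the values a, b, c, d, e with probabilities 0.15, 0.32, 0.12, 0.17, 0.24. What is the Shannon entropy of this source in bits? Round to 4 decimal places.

H = −Σ pᵢ log₂ pᵢ.
−0.15·log₂(0.15) = 0.4105
−0.32·log₂(0.32) = 0.5260
−0.12·log₂(0.12) = 0.3671
−0.17·log₂(0.17) = 0.4346
−0.24·log₂(0.24) = 0.4941
Sum ≈ 2.2324 → 2.2324 bits.

2.2324 bits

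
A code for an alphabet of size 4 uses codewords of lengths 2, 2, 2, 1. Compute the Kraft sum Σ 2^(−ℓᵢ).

1.25

With common denominator 2^2 = 4: Σ 2^(−ℓᵢ) = 1/4 + 1/4 + 1/4 + 2/4 = 5/4 = 1.25.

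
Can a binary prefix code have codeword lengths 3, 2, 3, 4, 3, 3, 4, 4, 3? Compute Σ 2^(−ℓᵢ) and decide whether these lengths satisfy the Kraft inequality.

1.0625; no

With common denominator 2^4 = 16: Σ 2^(−ℓᵢ) = 2/16 + 4/16 + 2/16 + 1/16 + 2/16 + 2/16 + 1/16 + 1/16 + 2/16 = 17/16 = 1.0625.
Kraft's inequality requires Σ ≤ 1; here Σ = 1.0625 > 1, so no such prefix code exists.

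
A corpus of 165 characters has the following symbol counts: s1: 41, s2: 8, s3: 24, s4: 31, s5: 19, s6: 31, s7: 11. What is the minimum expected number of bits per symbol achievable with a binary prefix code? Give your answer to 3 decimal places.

Probabilities are the counts divided by 165.
Repeatedly combine the two least-probable nodes; the expected code length is the sum of the merged weights.
merge 8/165 + 1/15 → 19/165
merge 19/165 + 19/165 → 38/165
merge 8/55 + 31/165 → 1/3
merge 31/165 + 38/165 → 23/55
merge 41/165 + 1/3 → 32/55
merge 23/55 + 32/55 → 1
L = 19/165 + 38/165 + 1/3 + 23/55 + 32/55 + 1 = 442/165 ≈ 2.679 bits/symbol.

2.679 bits/symbol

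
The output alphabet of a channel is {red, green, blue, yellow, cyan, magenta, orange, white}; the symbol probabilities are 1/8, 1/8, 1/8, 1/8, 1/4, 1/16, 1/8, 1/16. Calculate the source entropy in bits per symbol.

Each probability is a power of 1/2, so log₂(1/p) is an integer.
H = Σ p·log₂(1/p) = 1/8·3 + 1/8·3 + 1/8·3 + 1/8·3 + 1/4·2 + 1/16·4 + 1/8·3 + 1/16·4 = 2.875 bits.

2.875 bits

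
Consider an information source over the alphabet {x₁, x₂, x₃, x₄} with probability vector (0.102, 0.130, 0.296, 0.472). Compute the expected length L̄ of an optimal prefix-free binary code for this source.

Repeatedly combine the two least-probable nodes; the expected code length is the sum of the merged weights.
merge 51/500 + 13/100 → 29/125
merge 29/125 + 37/125 → 66/125
merge 59/125 + 66/125 → 1
L = 29/125 + 66/125 + 1 = 44/25 = 1.76 bits/symbol.

1.76 bits/symbol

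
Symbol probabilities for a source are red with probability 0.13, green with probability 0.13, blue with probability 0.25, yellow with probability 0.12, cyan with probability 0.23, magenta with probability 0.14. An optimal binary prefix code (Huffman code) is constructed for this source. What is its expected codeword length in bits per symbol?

Repeatedly combine the two least-probable nodes; the expected code length is the sum of the merged weights.
merge 3/25 + 13/100 → 1/4
merge 13/100 + 7/50 → 27/100
merge 23/100 + 1/4 → 12/25
merge 1/4 + 27/100 → 13/25
merge 12/25 + 13/25 → 1
L = 1/4 + 27/100 + 12/25 + 13/25 + 1 = 63/25 = 2.52 bits/symbol.

2.52 bits/symbol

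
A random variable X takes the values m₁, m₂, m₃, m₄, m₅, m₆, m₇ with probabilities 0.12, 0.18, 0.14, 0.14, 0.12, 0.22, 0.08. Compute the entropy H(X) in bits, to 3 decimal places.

H = −Σ pᵢ log₂ pᵢ.
−0.12·log₂(0.12) = 0.3671
−0.18·log₂(0.18) = 0.4453
−0.14·log₂(0.14) = 0.3971
−0.14·log₂(0.14) = 0.3971
−0.12·log₂(0.12) = 0.3671
−0.22·log₂(0.22) = 0.4806
−0.08·log₂(0.08) = 0.2915
Sum ≈ 2.7457 → 2.746 bits.

2.746 bits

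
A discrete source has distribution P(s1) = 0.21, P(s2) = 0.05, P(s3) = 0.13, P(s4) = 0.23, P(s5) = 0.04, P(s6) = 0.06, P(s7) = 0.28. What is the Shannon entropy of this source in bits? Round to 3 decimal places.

2.503 bits

H = −Σ pᵢ log₂ pᵢ.
−0.21·log₂(0.21) = 0.4728
−0.05·log₂(0.05) = 0.2161
−0.13·log₂(0.13) = 0.3826
−0.23·log₂(0.23) = 0.4877
−0.04·log₂(0.04) = 0.1858
−0.06·log₂(0.06) = 0.2435
−0.28·log₂(0.28) = 0.5142
Sum ≈ 2.5027 → 2.503 bits.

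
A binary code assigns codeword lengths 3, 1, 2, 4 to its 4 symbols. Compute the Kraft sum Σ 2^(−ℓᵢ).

With common denominator 2^4 = 16: Σ 2^(−ℓᵢ) = 2/16 + 8/16 + 4/16 + 1/16 = 15/16 = 0.9375.

0.9375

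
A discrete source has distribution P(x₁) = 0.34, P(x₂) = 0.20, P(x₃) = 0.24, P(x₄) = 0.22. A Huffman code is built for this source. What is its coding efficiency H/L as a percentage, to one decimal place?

Entropy H = −Σ p log₂ p ≈ 1.9683 bits.
Huffman merges: 1/5+11/50→21/50; 6/25+17/50→29/50; 21/50+29/50→1. L = 2 ≈ 2.0000.
Efficiency = H/L = 1.9683/2.0000 = 98.4%.

98.4%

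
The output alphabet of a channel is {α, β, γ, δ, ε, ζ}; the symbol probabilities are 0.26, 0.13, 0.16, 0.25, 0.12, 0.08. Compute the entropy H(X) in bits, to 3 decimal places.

H = −Σ pᵢ log₂ pᵢ.
−0.26·log₂(0.26) = 0.5053
−0.13·log₂(0.13) = 0.3826
−0.16·log₂(0.16) = 0.4230
−0.25·log₂(0.25) = 0.5000
−0.12·log₂(0.12) = 0.3671
−0.08·log₂(0.08) = 0.2915
Sum ≈ 2.4695 → 2.470 bits.

2.470 bits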